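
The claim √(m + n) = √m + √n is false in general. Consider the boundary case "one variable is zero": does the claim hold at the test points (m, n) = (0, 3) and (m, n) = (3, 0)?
At (0, 3): LHS = √(3) ≈ 1.732, RHS = √(3) ≈ 1.732 → equal
At (3, 0): LHS = √(3) ≈ 1.732, RHS = √(3) ≈ 1.732 → equal

So the claim does hold at both of these boundary points, even though it is not an identity.

Answer: Yes, holds at both test points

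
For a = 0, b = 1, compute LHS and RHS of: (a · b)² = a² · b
LHS = (0 · 1)² = 0
RHS = 0² · 1 = 0

LHS = RHS: the two sides agree.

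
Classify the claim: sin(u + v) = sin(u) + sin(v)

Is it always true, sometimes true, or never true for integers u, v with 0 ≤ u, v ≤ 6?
Sometimes true

It holds at (u, v) = (0, 2) (both sides equal sin(2) ≈ 0.9093), but fails at (u, v) = (6, 2) (LHS = sin(8) ≈ 0.9894, RHS = sin(6) + sin(2) ≈ 0.6299).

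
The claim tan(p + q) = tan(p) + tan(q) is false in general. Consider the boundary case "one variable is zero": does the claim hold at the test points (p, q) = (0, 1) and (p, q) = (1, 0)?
Yes, holds at both test points

At (0, 1): LHS = tan(1) ≈ 1.557, RHS = tan(1) ≈ 1.557 → equal
At (1, 0): LHS = tan(1) ≈ 1.557, RHS = tan(1) ≈ 1.557 → equal

So the claim does hold at both of these boundary points, even though it is not an identity.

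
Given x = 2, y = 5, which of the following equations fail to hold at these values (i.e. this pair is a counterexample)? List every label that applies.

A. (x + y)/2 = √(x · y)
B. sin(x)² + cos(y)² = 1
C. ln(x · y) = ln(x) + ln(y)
Evaluating each claim at the given values:
A. LHS = 7/2, RHS = √(10) ≈ 3.162 → fails here (LHS ≠ RHS)
B. LHS = cos(5)² + sin(2)² ≈ 0.9073, RHS = 1 → fails here (LHS ≠ RHS)
C. LHS = ln(10) ≈ 2.303, RHS = ln(2) + ln(5) ≈ 2.303 → holds here (LHS = RHS)

Answer: A, B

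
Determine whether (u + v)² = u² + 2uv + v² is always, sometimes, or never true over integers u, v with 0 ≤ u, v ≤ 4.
The identity holds for every pair in the range. For instance at (u, v) = (1, 0): both sides equal 1.

Answer: Always true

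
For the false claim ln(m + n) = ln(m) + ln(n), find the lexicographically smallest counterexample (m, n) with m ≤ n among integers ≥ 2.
(m, n) = (2, 3)

Substituting (2, 3) into the claim:
LHS = ln(2 + 3) = ln(5) ≈ 1.609
RHS = ln(2) + ln(3) ≈ 1.792

Since LHS ≠ RHS, this pair disproves the claim, and no lexicographically smaller pair (m ≤ n, integers ≥ 2) does.

For instance (4, 6) is also a counterexample (LHS = ln(10) ≈ 2.303, RHS = ln(4) + ln(6) ≈ 3.178), but it's lexicographically larger.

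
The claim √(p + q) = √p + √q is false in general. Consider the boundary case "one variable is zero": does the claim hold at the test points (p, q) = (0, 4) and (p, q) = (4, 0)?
Yes, holds at both test points

At (0, 4): LHS = 2, RHS = 2 → equal
At (4, 0): LHS = 2, RHS = 2 → equal

So the claim does hold at both of these boundary points, even though it is not an identity.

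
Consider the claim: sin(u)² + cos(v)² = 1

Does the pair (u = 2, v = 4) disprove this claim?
Substituting u = 2, v = 4:
LHS = sin(2)² + cos(4)² ≈ 1.254
RHS = 1

Since LHS ≠ RHS, this pair disproves the claim.

Answer: Yes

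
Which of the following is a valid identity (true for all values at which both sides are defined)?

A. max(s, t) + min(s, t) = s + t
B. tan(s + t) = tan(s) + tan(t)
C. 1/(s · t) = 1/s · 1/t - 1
A: holds — e.g. at (3, 5), both sides equal 8.
B: fails at (4, 5) — LHS = tan(9) ≈ -0.4523, RHS = tan(5) + tan(4) ≈ -2.223.
C: fails at (2, 3) — LHS = 1/6, RHS = -5/6.

Answer: A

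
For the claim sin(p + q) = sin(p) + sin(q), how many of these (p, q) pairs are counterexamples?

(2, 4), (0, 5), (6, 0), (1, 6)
2

Testing each pair:
(2, 4): LHS = sin(6) ≈ -0.2794, RHS = sin(4) + sin(2) ≈ 0.1525 → counterexample
(0, 5): LHS = sin(5) ≈ -0.9589, RHS = sin(5) ≈ -0.9589 → satisfies claim
(6, 0): LHS = sin(6) ≈ -0.2794, RHS = sin(6) ≈ -0.2794 → satisfies claim
(1, 6): LHS = sin(7) ≈ 0.657, RHS = sin(6) + sin(1) ≈ 0.5621 → counterexample

That makes 2 counterexamples.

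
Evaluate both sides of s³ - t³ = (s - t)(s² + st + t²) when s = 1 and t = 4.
LHS = 1³ - 4³ = -63
RHS = (1 - 4)(1² + 1·4 + 4²) = -63

LHS = RHS: the two sides agree.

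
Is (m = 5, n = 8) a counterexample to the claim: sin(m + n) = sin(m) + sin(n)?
Yes

Substituting m = 5, n = 8:
LHS = sin(5 + 8) = sin(13) ≈ 0.4202
RHS = sin(5) + sin(8) ≈ 0.03043

Since LHS ≠ RHS, this pair disproves the claim.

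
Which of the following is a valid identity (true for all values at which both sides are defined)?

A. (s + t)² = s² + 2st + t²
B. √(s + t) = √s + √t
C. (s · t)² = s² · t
A

A: holds — e.g. at (1, 3), both sides equal 16.
B: fails at (2, 3) — LHS = √(5) ≈ 2.236, RHS = √(2) + √(3) ≈ 3.146.
C: fails at (4, 6) — LHS = 576, RHS = 96.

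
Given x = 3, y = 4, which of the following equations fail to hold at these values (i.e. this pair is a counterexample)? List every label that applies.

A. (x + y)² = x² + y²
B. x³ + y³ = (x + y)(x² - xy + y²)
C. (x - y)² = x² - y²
A, C

Evaluating each claim at the given values:
A. LHS = 49, RHS = 25 → fails here (LHS ≠ RHS)
B. LHS = 91, RHS = 91 → holds here (LHS = RHS)
C. LHS = 1, RHS = -7 → fails here (LHS ≠ RHS)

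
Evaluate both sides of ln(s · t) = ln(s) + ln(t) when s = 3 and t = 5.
LHS = ln(3 · 5) = ln(15) ≈ 2.708
RHS = ln(3) + ln(5) ≈ 2.708

LHS = RHS: the two sides agree.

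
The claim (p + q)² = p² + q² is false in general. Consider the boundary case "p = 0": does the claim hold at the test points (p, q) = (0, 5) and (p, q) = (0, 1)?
Yes, holds at both test points

At (0, 5): LHS = 25, RHS = 25 → equal
At (0, 1): LHS = 1, RHS = 1 → equal

So the claim does hold at both of these boundary points, even though it is not an identity.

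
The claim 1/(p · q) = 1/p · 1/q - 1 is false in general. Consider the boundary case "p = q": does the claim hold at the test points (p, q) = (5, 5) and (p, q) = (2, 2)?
No, fails at both test points

At (5, 5): LHS = 1/25 ≠ RHS = -24/25
At (2, 2): LHS = 1/4 ≠ RHS = -3/4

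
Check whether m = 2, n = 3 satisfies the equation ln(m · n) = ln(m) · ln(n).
Substituting m = 2, n = 3:

LHS = ln(2 · 3) = ln(6) ≈ 1.792
RHS = ln(2) · ln(3) ≈ 0.7615

LHS ≠ RHS, so the equation does not hold at this point.

Answer: Fails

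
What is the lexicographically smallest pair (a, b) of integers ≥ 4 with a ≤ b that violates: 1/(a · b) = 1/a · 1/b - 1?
(a, b) = (4, 4)

Substituting (4, 4) into the claim:
LHS = 1/(4 · 4) = 1/16
RHS = 1/4 · 1/4 - 1 = -15/16

Since LHS ≠ RHS, this pair disproves the claim, and no lexicographically smaller pair (a ≤ b, integers ≥ 4) does.

For instance (5, 6) is also a counterexample (LHS = 1/30, RHS = -29/30), but it's lexicographically larger.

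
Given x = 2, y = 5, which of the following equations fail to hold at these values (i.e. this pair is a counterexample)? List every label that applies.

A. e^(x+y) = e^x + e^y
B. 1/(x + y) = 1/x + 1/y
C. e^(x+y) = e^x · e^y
A, B

Evaluating each claim at the given values:
A. LHS = e^7 ≈ 1097, RHS = e^2 + e^5 ≈ 155.8 → fails here (LHS ≠ RHS)
B. LHS = 1/7, RHS = 7/10 → fails here (LHS ≠ RHS)
C. LHS = e^7 ≈ 1097, RHS = e^7 ≈ 1097 → holds here (LHS = RHS)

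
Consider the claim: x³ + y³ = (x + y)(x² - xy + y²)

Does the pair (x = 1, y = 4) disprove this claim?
Substituting x = 1, y = 4:
LHS = 1³ + 4³ = 65
RHS = (1 + 4)(1² - 1·4 + 4²) = 65

The sides agree, so this pair does not disprove the claim.

Answer: No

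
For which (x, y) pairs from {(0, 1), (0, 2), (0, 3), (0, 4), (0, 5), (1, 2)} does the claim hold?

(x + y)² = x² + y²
Testing each pair:
(0, 1): LHS = 1, RHS = 1 → holds
(0, 2): LHS = 4, RHS = 4 → holds
(0, 3): LHS = 9, RHS = 9 → holds
(0, 4): LHS = 16, RHS = 16 → holds
(0, 5): LHS = 25, RHS = 25 → holds
(1, 2): LHS = 9, RHS = 5 → fails

5 of 6 pairs satisfy the claim.

Answer: (0, 1), (0, 2), (0, 3), (0, 4), (0, 5)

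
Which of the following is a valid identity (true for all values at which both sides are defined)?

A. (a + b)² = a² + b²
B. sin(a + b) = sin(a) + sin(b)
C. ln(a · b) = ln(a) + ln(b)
A: fails at (1, 2) — LHS = 9, RHS = 5.
B: fails at (3, 4) — LHS = sin(7) ≈ 0.657, RHS = sin(4) + sin(3) ≈ -0.6157.
C: holds — e.g. at (3, 4), both sides equal ln(12) ≈ 2.485.

Answer: C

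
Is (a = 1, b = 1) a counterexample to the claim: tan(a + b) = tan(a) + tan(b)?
Substituting a = 1, b = 1:
LHS = tan(1 + 1) = tan(2) ≈ -2.185
RHS = tan(1) + tan(1) = 2·tan(1) ≈ 3.115

Since LHS ≠ RHS, this pair disproves the claim.

Answer: Yes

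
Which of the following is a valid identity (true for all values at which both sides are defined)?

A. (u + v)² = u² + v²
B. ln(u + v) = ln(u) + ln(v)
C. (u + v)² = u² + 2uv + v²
A: fails at (4, 6) — LHS = 100, RHS = 52.
B: fails at (3, 5) — LHS = ln(8) ≈ 2.079, RHS = ln(3) + ln(5) ≈ 2.708.
C: holds — e.g. at (1, 2), both sides equal 9.

Answer: C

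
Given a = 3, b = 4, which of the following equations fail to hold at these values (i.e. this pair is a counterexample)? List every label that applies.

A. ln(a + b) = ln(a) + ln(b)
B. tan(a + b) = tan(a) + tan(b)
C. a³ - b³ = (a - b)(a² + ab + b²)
Evaluating each claim at the given values:
A. LHS = ln(7) ≈ 1.946, RHS = ln(3) + ln(4) ≈ 2.485 → fails here (LHS ≠ RHS)
B. LHS = tan(7) ≈ 0.8714, RHS = tan(3) + tan(4) ≈ 1.015 → fails here (LHS ≠ RHS)
C. LHS = -37, RHS = -37 → holds here (LHS = RHS)

Answer: A, B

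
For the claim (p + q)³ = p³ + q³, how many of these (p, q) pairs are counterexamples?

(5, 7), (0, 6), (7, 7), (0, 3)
2

Testing each pair:
(5, 7): LHS = 1728, RHS = 468 → counterexample
(0, 6): LHS = 216, RHS = 216 → satisfies claim
(7, 7): LHS = 2744, RHS = 686 → counterexample
(0, 3): LHS = 27, RHS = 27 → satisfies claim

That makes 2 counterexamples.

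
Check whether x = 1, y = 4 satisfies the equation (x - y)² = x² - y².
Substituting x = 1, y = 4:

LHS = (1 - 4)² = 9
RHS = 1² - 4² = -15

LHS ≠ RHS, so the equation does not hold at this point.

Answer: Fails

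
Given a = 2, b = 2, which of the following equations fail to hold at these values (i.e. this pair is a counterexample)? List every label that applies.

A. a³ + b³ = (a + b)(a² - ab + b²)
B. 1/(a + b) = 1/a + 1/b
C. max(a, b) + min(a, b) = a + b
B

Evaluating each claim at the given values:
A. LHS = 16, RHS = 16 → holds here (LHS = RHS)
B. LHS = 1/4, RHS = 1 → fails here (LHS ≠ RHS)
C. LHS = 4, RHS = 4 → holds here (LHS = RHS)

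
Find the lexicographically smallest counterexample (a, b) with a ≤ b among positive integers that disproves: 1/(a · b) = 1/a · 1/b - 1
(a, b) = (1, 1)

Substituting (1, 1) into the claim:
LHS = 1/(1 · 1) = 1
RHS = 1/1 · 1/1 - 1 = 0

Since LHS ≠ RHS, this pair disproves the claim, and no lexicographically smaller pair (a ≤ b, positive integers) does.

For instance (3, 7) is also a counterexample (LHS = 1/21, RHS = -20/21), but it's lexicographically larger.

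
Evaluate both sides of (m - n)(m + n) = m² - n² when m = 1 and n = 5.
LHS = (1 - 5)(1 + 5) = -24
RHS = 1² - 5² = -24

LHS = RHS: the two sides agree.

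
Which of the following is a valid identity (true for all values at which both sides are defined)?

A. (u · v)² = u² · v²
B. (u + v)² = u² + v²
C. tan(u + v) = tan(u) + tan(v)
A

A: holds — e.g. at (5, 5), both sides equal 625.
B: fails at (4, 5) — LHS = 81, RHS = 41.
C: fails at (3, 4) — LHS = tan(7) ≈ 0.8714, RHS = tan(3) + tan(4) ≈ 1.015.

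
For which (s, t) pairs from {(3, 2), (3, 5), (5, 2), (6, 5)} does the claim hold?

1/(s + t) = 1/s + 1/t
Testing each pair:
(3, 2): LHS = 1/5, RHS = 5/6 → fails
(3, 5): LHS = 1/8, RHS = 8/15 → fails
(5, 2): LHS = 1/7, RHS = 7/10 → fails
(6, 5): LHS = 1/11, RHS = 11/30 → fails

No pair satisfies the claim.

Answer: None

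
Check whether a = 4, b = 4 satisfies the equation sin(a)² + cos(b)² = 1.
Holds

Substituting a = 4, b = 4:

LHS = sin(4)² + cos(4)² = 1
RHS = 1

LHS = RHS, so the equation holds at this point.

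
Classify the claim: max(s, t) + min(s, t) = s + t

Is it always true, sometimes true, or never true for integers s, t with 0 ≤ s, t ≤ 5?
Always true

The identity holds for every pair in the range. For instance at (s, t) = (5, 3): both sides equal 8.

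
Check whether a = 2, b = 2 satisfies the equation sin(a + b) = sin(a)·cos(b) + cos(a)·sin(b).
Substituting a = 2, b = 2:

LHS = sin(2 + 2) = sin(4) ≈ -0.7568
RHS = sin(2)·cos(2) + cos(2)·sin(2) = 2·sin(2)·cos(2) ≈ -0.7568

LHS = RHS, so the equation holds at this point.

Answer: Holds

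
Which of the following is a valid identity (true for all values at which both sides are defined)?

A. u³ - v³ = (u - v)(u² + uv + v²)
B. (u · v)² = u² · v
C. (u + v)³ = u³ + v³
A

A: holds — e.g. at (1, 3), both sides equal -26.
B: fails at (5, 8) — LHS = 1600, RHS = 200.
C: fails at (3, 5) — LHS = 512, RHS = 152.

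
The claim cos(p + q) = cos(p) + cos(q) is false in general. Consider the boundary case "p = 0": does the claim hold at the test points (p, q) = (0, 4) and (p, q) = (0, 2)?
No, fails at both test points

At (0, 4): LHS = cos(4) ≈ -0.6536 ≠ RHS = cos(4) + 1 ≈ 0.3464
At (0, 2): LHS = cos(2) ≈ -0.4161 ≠ RHS = cos(2) + 1 ≈ 0.5839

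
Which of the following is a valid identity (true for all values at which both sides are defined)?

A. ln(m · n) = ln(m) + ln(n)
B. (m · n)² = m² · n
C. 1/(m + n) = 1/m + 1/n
A: holds — e.g. at (4, 5), both sides equal ln(20) ≈ 2.996.
B: fails at (2, 2) — LHS = 16, RHS = 8.
C: fails at (4, 4) — LHS = 1/8, RHS = 1/2.

Answer: A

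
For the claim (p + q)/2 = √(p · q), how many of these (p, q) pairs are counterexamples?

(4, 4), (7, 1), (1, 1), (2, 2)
Testing each pair:
(4, 4): LHS = 4, RHS = 4 → satisfies claim
(7, 1): LHS = 4, RHS = √(7) ≈ 2.646 → counterexample
(1, 1): LHS = 1, RHS = 1 → satisfies claim
(2, 2): LHS = 2, RHS = 2 → satisfies claim

That makes 1 counterexample.

Answer: 1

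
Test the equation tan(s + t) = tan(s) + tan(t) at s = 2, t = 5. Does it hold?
Fails

Substituting s = 2, t = 5:

LHS = tan(2 + 5) = tan(7) ≈ 0.8714
RHS = tan(2) + tan(5) ≈ -5.566

LHS ≠ RHS, so the equation does not hold at this point.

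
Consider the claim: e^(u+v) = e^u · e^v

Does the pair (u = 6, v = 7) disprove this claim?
No

Substituting u = 6, v = 7:
LHS = e^(6+7) = e^13 ≈ 442413.4
RHS = e^6 · e^7 = e^13 ≈ 442413.4

The sides agree, so this pair does not disprove the claim.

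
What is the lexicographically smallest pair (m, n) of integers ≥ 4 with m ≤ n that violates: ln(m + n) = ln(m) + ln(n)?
(m, n) = (4, 4)

Substituting (4, 4) into the claim:
LHS = ln(4 + 4) = ln(8) ≈ 2.079
RHS = ln(4) + ln(4) = 2·ln(4) ≈ 2.773

Since LHS ≠ RHS, this pair disproves the claim, and no lexicographically smaller pair (m ≤ n, integers ≥ 4) does.

For instance (5, 6) is also a counterexample (LHS = ln(11) ≈ 2.398, RHS = ln(5) + ln(6) ≈ 3.401), but it's lexicographically larger.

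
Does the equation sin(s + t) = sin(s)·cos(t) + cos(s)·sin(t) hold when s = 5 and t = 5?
Holds

Substituting s = 5, t = 5:

LHS = sin(5 + 5) = sin(10) ≈ -0.544
RHS = sin(5)·cos(5) + cos(5)·sin(5) = 2·sin(5)·cos(5) ≈ -0.544

LHS = RHS, so the equation holds at this point.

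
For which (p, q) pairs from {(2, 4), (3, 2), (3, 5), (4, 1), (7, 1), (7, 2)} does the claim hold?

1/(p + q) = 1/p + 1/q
None

Testing each pair:
(2, 4): LHS = 1/6, RHS = 3/4 → fails
(3, 2): LHS = 1/5, RHS = 5/6 → fails
(3, 5): LHS = 1/8, RHS = 8/15 → fails
(4, 1): LHS = 1/5, RHS = 5/4 → fails
(7, 1): LHS = 1/8, RHS = 8/7 → fails
(7, 2): LHS = 1/9, RHS = 9/14 → fails

No pair satisfies the claim.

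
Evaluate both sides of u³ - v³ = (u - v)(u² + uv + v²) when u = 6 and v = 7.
LHS = 6³ - 7³ = -127
RHS = (6 - 7)(6² + 6·7 + 7²) = -127

LHS = RHS: the two sides agree.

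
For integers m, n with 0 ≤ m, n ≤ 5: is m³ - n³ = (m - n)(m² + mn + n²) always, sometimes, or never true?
Always true

The identity holds for every pair in the range. For instance at (m, n) = (5, 2): both sides equal 117.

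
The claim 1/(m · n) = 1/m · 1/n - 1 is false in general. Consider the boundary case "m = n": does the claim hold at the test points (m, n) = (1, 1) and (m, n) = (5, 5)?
No, fails at both test points

At (1, 1): LHS = 1 ≠ RHS = 0
At (5, 5): LHS = 1/25 ≠ RHS = -24/25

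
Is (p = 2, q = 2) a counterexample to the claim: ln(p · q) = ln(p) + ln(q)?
No

Substituting p = 2, q = 2:
LHS = ln(2 · 2) = ln(4) ≈ 1.386
RHS = ln(2) + ln(2) = 2·ln(2) ≈ 1.386

The sides agree, so this pair does not disprove the claim.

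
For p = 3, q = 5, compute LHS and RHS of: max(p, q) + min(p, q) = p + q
LHS = max(3, 5) + min(3, 5) = 8
RHS = 3 + 5 = 8

LHS = RHS: the two sides agree.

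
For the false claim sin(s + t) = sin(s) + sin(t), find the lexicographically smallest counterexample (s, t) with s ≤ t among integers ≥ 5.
Substituting (5, 5) into the claim:
LHS = sin(5 + 5) = sin(10) ≈ -0.544
RHS = sin(5) + sin(5) = 2·sin(5) ≈ -1.918

Since LHS ≠ RHS, this pair disproves the claim, and no lexicographically smaller pair (s ≤ t, integers ≥ 5) does.

For instance (7, 9) is also a counterexample (LHS = sin(16) ≈ -0.2879, RHS = sin(9) + sin(7) ≈ 1.069), but it's lexicographically larger.

Answer: (s, t) = (5, 5)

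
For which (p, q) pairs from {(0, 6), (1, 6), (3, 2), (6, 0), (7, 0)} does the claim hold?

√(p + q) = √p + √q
(0, 6), (6, 0), (7, 0)

Testing each pair:
(0, 6): LHS = √(6) ≈ 2.449, RHS = √(6) ≈ 2.449 → holds
(1, 6): LHS = √(7) ≈ 2.646, RHS = 1 + √(6) ≈ 3.449 → fails
(3, 2): LHS = √(5) ≈ 2.236, RHS = √(2) + √(3) ≈ 3.146 → fails
(6, 0): LHS = √(6) ≈ 2.449, RHS = √(6) ≈ 2.449 → holds
(7, 0): LHS = √(7) ≈ 2.646, RHS = √(7) ≈ 2.646 → holds

3 of 5 pairs satisfy the claim.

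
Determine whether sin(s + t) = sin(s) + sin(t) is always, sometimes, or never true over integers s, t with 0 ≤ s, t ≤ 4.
It holds at (s, t) = (4, 0) (both sides equal sin(4) ≈ -0.7568), but fails at (s, t) = (2, 3) (LHS = sin(5) ≈ -0.9589, RHS = sin(3) + sin(2) ≈ 1.05).

Answer: Sometimes true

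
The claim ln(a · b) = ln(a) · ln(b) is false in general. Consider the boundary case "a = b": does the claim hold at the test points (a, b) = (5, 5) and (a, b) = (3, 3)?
At (5, 5): LHS = ln(25) ≈ 3.219 ≠ RHS = ln(5)² ≈ 2.59
At (3, 3): LHS = ln(9) ≈ 2.197 ≠ RHS = ln(3)² ≈ 1.207

Answer: No, fails at both test points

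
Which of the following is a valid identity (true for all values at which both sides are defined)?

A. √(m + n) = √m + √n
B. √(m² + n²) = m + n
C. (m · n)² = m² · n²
C

A: fails at (3, 7) — LHS = √(10) ≈ 3.162, RHS = √(3) + √(7) ≈ 4.378.
B: fails at (1, 2) — LHS = √(5) ≈ 2.236, RHS = 3.
C: holds — e.g. at (1, 5), both sides equal 25.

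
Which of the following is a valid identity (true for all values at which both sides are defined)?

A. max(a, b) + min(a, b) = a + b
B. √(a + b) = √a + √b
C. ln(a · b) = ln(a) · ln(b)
A: holds — e.g. at (3, 5), both sides equal 8.
B: fails at (2, 2) — LHS = 2, RHS = 2·√(2) ≈ 2.828.
C: fails at (4, 4) — LHS = ln(16) ≈ 2.773, RHS = ln(4)² ≈ 1.922.

Answer: A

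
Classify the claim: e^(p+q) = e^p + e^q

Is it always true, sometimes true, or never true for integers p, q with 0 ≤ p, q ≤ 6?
The claim fails for every pair in the range. For instance at (p, q) = (2, 4): LHS = e^6 ≈ 403.4, RHS = e^2 + e^4 ≈ 61.99.

Answer: Never true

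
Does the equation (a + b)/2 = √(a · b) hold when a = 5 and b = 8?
Fails

Substituting a = 5, b = 8:

LHS = (5 + 8)/2 = 13/2
RHS = √(5 · 8) = 2·√(10) ≈ 6.325

LHS ≠ RHS, so the equation does not hold at this point.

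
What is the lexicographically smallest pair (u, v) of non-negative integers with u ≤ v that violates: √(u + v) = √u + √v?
(u, v) = (1, 1)

At (0, 0): both sides equal 0, so it holds there.

Substituting (1, 1) into the claim:
LHS = √(1 + 1) = √(2) ≈ 1.414
RHS = √1 + √1 = 2

Since LHS ≠ RHS, this pair disproves the claim, and no lexicographically smaller pair (u ≤ v, non-negative integers) does.

For instance (3, 7) is also a counterexample (LHS = √(10) ≈ 3.162, RHS = √(3) + √(7) ≈ 4.378), but it's lexicographically larger.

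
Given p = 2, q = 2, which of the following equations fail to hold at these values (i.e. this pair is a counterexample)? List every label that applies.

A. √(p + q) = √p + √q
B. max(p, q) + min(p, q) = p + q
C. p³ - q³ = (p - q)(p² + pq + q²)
Evaluating each claim at the given values:
A. LHS = 2, RHS = 2·√(2) ≈ 2.828 → fails here (LHS ≠ RHS)
B. LHS = 4, RHS = 4 → holds here (LHS = RHS)
C. LHS = 0, RHS = 0 → holds here (LHS = RHS)

Answer: A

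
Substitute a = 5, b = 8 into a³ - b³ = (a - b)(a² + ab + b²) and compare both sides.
LHS = 5³ - 8³ = -387
RHS = (5 - 8)(5² + 5·8 + 8²) = -387

LHS = RHS: the two sides agree.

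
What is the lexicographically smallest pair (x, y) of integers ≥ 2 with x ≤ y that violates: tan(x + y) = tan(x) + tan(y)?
Substituting (2, 2) into the claim:
LHS = tan(2 + 2) = tan(4) ≈ 1.158
RHS = tan(2) + tan(2) = 2·tan(2) ≈ -4.37

Since LHS ≠ RHS, this pair disproves the claim, and no lexicographically smaller pair (x ≤ y, integers ≥ 2) does.

For instance (2, 4) is also a counterexample (LHS = tan(6) ≈ -0.291, RHS = tan(2) + tan(4) ≈ -1.027), but it's lexicographically larger.

Answer: (x, y) = (2, 2)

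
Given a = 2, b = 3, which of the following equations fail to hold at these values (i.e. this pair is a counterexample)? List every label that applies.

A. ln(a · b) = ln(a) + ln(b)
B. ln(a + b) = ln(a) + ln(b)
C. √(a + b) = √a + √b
Evaluating each claim at the given values:
A. LHS = ln(6) ≈ 1.792, RHS = ln(2) + ln(3) ≈ 1.792 → holds here (LHS = RHS)
B. LHS = ln(5) ≈ 1.609, RHS = ln(2) + ln(3) ≈ 1.792 → fails here (LHS ≠ RHS)
C. LHS = √(5) ≈ 2.236, RHS = √(2) + √(3) ≈ 3.146 → fails here (LHS ≠ RHS)

Answer: B, C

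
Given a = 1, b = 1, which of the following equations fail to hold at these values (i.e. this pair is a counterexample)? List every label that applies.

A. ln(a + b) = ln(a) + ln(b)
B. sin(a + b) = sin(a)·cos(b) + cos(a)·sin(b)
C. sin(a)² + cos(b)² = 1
Evaluating each claim at the given values:
A. LHS = ln(2) ≈ 0.6931, RHS = 0 → fails here (LHS ≠ RHS)
B. LHS = sin(2) ≈ 0.9093, RHS = 2·sin(1)·cos(1) ≈ 0.9093 → holds here (LHS = RHS)
C. LHS = cos(1)² + sin(1)² = 1, RHS = 1 → holds here (LHS = RHS)

Answer: A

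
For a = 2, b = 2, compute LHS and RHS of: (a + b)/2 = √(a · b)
LHS = (2 + 2)/2 = 2
RHS = √(2 · 2) = 2

LHS = RHS: the two sides agree.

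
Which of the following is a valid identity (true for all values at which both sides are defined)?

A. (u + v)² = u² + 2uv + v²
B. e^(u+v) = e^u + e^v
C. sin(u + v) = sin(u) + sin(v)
A

A: holds — e.g. at (6, 7), both sides equal 169.
B: fails at (2, 5) — LHS = e^7 ≈ 1097, RHS = e^2 + e^5 ≈ 155.8.
C: fails at (2, 7) — LHS = sin(9) ≈ 0.4121, RHS = sin(7) + sin(2) ≈ 1.566.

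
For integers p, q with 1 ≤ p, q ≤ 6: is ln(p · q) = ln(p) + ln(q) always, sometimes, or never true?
Always true

The identity holds for every pair in the range. For instance at (p, q) = (5, 5): both sides equal ln(25) ≈ 3.219.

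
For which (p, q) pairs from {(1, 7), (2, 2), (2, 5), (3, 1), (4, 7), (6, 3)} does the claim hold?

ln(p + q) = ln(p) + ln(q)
(2, 2)

Testing each pair:
(1, 7): LHS = ln(8) ≈ 2.079, RHS = ln(7) ≈ 1.946 → fails
(2, 2): LHS = ln(4) ≈ 1.386, RHS = 2·ln(2) ≈ 1.386 → holds
(2, 5): LHS = ln(7) ≈ 1.946, RHS = ln(2) + ln(5) ≈ 2.303 → fails
(3, 1): LHS = ln(4) ≈ 1.386, RHS = ln(3) ≈ 1.099 → fails
(4, 7): LHS = ln(11) ≈ 2.398, RHS = ln(4) + ln(7) ≈ 3.332 → fails
(6, 3): LHS = ln(9) ≈ 2.197, RHS = ln(3) + ln(6) ≈ 2.89 → fails

1 of 6 pairs satisfies the claim.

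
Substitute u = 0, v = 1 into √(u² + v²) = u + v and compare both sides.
LHS = √(0² + 1²) = 1
RHS = 0 + 1 = 1

LHS = RHS: the two sides agree.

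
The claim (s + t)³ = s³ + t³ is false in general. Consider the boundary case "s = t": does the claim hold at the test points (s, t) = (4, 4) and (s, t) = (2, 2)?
No, fails at both test points

At (4, 4): LHS = 512 ≠ RHS = 128
At (2, 2): LHS = 64 ≠ RHS = 16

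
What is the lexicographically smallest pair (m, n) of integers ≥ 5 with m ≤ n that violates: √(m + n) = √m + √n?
Substituting (5, 5) into the claim:
LHS = √(5 + 5) = √(10) ≈ 3.162
RHS = √5 + √5 = 2·√(5) ≈ 4.472

Since LHS ≠ RHS, this pair disproves the claim, and no lexicographically smaller pair (m ≤ n, integers ≥ 5) does.

For instance (6, 7) is also a counterexample (LHS = √(13) ≈ 3.606, RHS = √(6) + √(7) ≈ 5.095), but it's lexicographically larger.

Answer: (m, n) = (5, 5)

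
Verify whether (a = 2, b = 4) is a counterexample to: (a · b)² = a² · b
Substituting a = 2, b = 4:
LHS = (2 · 4)² = 64
RHS = 2² · 4 = 16

Since LHS ≠ RHS, this pair disproves the claim.

Answer: Yes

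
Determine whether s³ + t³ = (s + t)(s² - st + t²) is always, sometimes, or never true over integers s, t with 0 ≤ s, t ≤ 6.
The identity holds for every pair in the range. For instance at (s, t) = (6, 5): both sides equal 341.

Answer: Always true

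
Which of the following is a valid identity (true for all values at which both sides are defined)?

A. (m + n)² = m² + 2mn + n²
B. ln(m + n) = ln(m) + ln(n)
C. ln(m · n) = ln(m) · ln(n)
A: holds — e.g. at (1, 4), both sides equal 25.
B: fails at (2, 7) — LHS = ln(9) ≈ 2.197, RHS = ln(2) + ln(7) ≈ 2.639.
C: fails at (4, 4) — LHS = ln(16) ≈ 2.773, RHS = ln(4)² ≈ 1.922.

Answer: A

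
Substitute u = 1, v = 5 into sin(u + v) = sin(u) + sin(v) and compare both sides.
LHS = sin(1 + 5) = sin(6) ≈ -0.2794
RHS = sin(1) + sin(5) ≈ -0.1175

LHS ≠ RHS (they differ by about 0.162), so the equation does not hold here.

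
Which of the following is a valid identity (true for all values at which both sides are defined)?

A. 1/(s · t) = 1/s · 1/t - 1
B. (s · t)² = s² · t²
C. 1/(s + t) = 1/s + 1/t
A: fails at (3, 7) — LHS = 1/21, RHS = -20/21.
B: holds — e.g. at (2, 4), both sides equal 64.
C: fails at (2, 2) — LHS = 1/4, RHS = 1.

Answer: B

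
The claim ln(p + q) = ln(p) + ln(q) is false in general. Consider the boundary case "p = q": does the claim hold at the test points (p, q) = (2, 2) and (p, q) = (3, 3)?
At (2, 2): LHS = ln(4) ≈ 1.386, RHS = 2·ln(2) ≈ 1.386 → equal
At (3, 3): LHS = ln(6) ≈ 1.792 ≠ RHS = 2·ln(3) ≈ 2.197

Answer: Only at (2, 2)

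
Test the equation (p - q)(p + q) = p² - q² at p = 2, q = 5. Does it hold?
Holds

Substituting p = 2, q = 5:

LHS = (2 - 5)(2 + 5) = -21
RHS = 2² - 5² = -21

LHS = RHS, so the equation holds at this point.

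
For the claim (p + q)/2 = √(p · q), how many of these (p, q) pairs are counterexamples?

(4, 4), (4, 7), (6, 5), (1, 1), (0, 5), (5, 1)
Testing each pair:
(4, 4): LHS = 4, RHS = 4 → satisfies claim
(4, 7): LHS = 11/2, RHS = 2·√(7) ≈ 5.292 → counterexample
(6, 5): LHS = 11/2, RHS = √(30) ≈ 5.477 → counterexample
(1, 1): LHS = 1, RHS = 1 → satisfies claim
(0, 5): LHS = 5/2, RHS = 0 → counterexample
(5, 1): LHS = 3, RHS = √(5) ≈ 2.236 → counterexample

That makes 4 counterexamples.

Answer: 4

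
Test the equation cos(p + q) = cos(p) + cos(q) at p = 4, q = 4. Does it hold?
Substituting p = 4, q = 4:

LHS = cos(4 + 4) = cos(8) ≈ -0.1455
RHS = cos(4) + cos(4) = 2·cos(4) ≈ -1.307

LHS ≠ RHS, so the equation does not hold at this point.

Answer: Fails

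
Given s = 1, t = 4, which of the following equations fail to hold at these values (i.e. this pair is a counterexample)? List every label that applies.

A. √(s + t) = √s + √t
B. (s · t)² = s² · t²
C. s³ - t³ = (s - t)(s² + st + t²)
A

Evaluating each claim at the given values:
A. LHS = √(5) ≈ 2.236, RHS = 3 → fails here (LHS ≠ RHS)
B. LHS = 16, RHS = 16 → holds here (LHS = RHS)
C. LHS = -63, RHS = -63 → holds here (LHS = RHS)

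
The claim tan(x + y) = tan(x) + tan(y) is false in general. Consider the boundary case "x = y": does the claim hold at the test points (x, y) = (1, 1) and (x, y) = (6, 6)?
No, fails at both test points

At (1, 1): LHS = tan(2) ≈ -2.185 ≠ RHS = 2·tan(1) ≈ 3.115
At (6, 6): LHS = tan(12) ≈ -0.6359 ≠ RHS = 2·tan(6) ≈ -0.582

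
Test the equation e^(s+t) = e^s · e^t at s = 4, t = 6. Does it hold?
Holds

Substituting s = 4, t = 6:

LHS = e^(4+6) = e^10 ≈ 22026.5
RHS = e^4 · e^6 = e^10 ≈ 22026.5

LHS = RHS, so the equation holds at this point.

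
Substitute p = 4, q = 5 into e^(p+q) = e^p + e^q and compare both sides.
LHS = e^(4+5) = e^9 ≈ 8103
RHS = e^4 + e^5 ≈ 203

LHS ≠ RHS (they differ by about 7900), so the equation does not hold here.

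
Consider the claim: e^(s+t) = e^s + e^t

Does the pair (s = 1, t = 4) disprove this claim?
Substituting s = 1, t = 4:
LHS = e^(1+4) = e^5 ≈ 148.4
RHS = e^1 + e^4 = e + e^4 ≈ 57.32

Since LHS ≠ RHS, this pair disproves the claim.

Answer: Yes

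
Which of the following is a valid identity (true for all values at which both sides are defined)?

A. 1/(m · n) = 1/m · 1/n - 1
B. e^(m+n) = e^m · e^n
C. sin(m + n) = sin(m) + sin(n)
B

A: fails at (2, 5) — LHS = 1/10, RHS = -9/10.
B: holds — e.g. at (1, 1), both sides equal e^2 ≈ 7.389.
C: fails at (3, 3) — LHS = sin(6) ≈ -0.2794, RHS = 2·sin(3) ≈ 0.2822.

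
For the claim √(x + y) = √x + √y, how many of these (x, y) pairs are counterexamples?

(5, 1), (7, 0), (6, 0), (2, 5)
Testing each pair:
(5, 1): LHS = √(6) ≈ 2.449, RHS = 1 + √(5) ≈ 3.236 → counterexample
(7, 0): LHS = √(7) ≈ 2.646, RHS = √(7) ≈ 2.646 → satisfies claim
(6, 0): LHS = √(6) ≈ 2.449, RHS = √(6) ≈ 2.449 → satisfies claim
(2, 5): LHS = √(7) ≈ 2.646, RHS = √(2) + √(5) ≈ 3.65 → counterexample

That makes 2 counterexamples.

Answer: 2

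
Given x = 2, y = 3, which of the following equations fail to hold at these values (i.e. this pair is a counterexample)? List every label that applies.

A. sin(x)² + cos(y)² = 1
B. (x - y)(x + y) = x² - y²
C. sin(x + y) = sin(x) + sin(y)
A, C

Evaluating each claim at the given values:
A. LHS = sin(2)² + cos(3)² ≈ 1.807, RHS = 1 → fails here (LHS ≠ RHS)
B. LHS = -5, RHS = -5 → holds here (LHS = RHS)
C. LHS = sin(5) ≈ -0.9589, RHS = sin(3) + sin(2) ≈ 1.05 → fails here (LHS ≠ RHS)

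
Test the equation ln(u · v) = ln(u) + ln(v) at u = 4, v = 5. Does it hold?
Holds

Substituting u = 4, v = 5:

LHS = ln(4 · 5) = ln(20) ≈ 2.996
RHS = ln(4) + ln(5) ≈ 2.996

LHS = RHS, so the equation holds at this point.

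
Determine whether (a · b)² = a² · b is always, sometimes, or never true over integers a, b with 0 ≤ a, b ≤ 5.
Sometimes true

It holds at (a, b) = (3, 1) (both sides equal 9), but fails at (a, b) = (4, 2) (LHS = 64, RHS = 32).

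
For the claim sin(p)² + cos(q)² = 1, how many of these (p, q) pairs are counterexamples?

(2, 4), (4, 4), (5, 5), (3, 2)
Testing each pair:
(2, 4): LHS = cos(4)² + sin(2)² ≈ 1.254, RHS = 1 → counterexample
(4, 4): LHS = cos(4)² + sin(4)² = 1, RHS = 1 → satisfies claim
(5, 5): LHS = cos(5)² + sin(5)² = 1, RHS = 1 → satisfies claim
(3, 2): LHS = sin(3)² + cos(2)² ≈ 0.1931, RHS = 1 → counterexample

That makes 2 counterexamples.

Answer: 2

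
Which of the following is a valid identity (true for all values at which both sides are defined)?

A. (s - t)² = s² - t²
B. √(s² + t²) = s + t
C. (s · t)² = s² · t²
C

A: fails at (3, 4) — LHS = 1, RHS = -7.
B: fails at (1, 5) — LHS = √(26) ≈ 5.099, RHS = 6.
C: holds — e.g. at (1, 5), both sides equal 25.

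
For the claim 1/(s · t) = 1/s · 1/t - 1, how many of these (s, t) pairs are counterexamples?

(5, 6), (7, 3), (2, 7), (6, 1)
Testing each pair:
(5, 6): LHS = 1/30, RHS = -29/30 → counterexample
(7, 3): LHS = 1/21, RHS = -20/21 → counterexample
(2, 7): LHS = 1/14, RHS = -13/14 → counterexample
(6, 1): LHS = 1/6, RHS = -5/6 → counterexample

That makes 4 counterexamples.

Answer: 4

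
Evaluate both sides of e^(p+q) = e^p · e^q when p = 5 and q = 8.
LHS = e^(5+8) = e^13 ≈ 442413.4
RHS = e^5 · e^8 = e^13 ≈ 442413.4

LHS = RHS: the two sides agree.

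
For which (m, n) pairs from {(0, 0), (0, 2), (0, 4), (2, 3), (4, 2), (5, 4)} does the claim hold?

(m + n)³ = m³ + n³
Testing each pair:
(0, 0): LHS = 0, RHS = 0 → holds
(0, 2): LHS = 8, RHS = 8 → holds
(0, 4): LHS = 64, RHS = 64 → holds
(2, 3): LHS = 125, RHS = 35 → fails
(4, 2): LHS = 216, RHS = 72 → fails
(5, 4): LHS = 729, RHS = 189 → fails

3 of 6 pairs satisfy the claim.

Answer: (0, 0), (0, 2), (0, 4)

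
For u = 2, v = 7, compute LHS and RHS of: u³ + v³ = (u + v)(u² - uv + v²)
LHS = 2³ + 7³ = 351
RHS = (2 + 7)(2² - 2·7 + 7²) = 351

LHS = RHS: the two sides agree.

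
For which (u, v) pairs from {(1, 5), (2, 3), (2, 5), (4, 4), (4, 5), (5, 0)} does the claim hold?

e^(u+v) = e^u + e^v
Testing each pair:
(1, 5): LHS = e^6 ≈ 403.4, RHS = e + e^5 ≈ 151.1 → fails
(2, 3): LHS = e^5 ≈ 148.4, RHS = e^2 + e^3 ≈ 27.47 → fails
(2, 5): LHS = e^7 ≈ 1097, RHS = e^2 + e^5 ≈ 155.8 → fails
(4, 4): LHS = e^8 ≈ 2981, RHS = 2·e^4 ≈ 109.2 → fails
(4, 5): LHS = e^9 ≈ 8103, RHS = e^4 + e^5 ≈ 203 → fails
(5, 0): LHS = e^5 ≈ 148.4, RHS = 1 + e^5 ≈ 149.4 → fails

No pair satisfies the claim.

Answer: None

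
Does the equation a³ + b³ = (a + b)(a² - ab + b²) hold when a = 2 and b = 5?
Substituting a = 2, b = 5:

LHS = 2³ + 5³ = 133
RHS = (2 + 5)(2² - 2·5 + 5²) = 133

LHS = RHS, so the equation holds at this point.

Answer: Holds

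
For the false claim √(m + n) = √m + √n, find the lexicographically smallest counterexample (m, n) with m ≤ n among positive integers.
Substituting (1, 1) into the claim:
LHS = √(1 + 1) = √(2) ≈ 1.414
RHS = √1 + √1 = 2

Since LHS ≠ RHS, this pair disproves the claim, and no lexicographically smaller pair (m ≤ n, positive integers) does.

For instance (6, 7) is also a counterexample (LHS = √(13) ≈ 3.606, RHS = √(6) + √(7) ≈ 5.095), but it's lexicographically larger.

Answer: (m, n) = (1, 1)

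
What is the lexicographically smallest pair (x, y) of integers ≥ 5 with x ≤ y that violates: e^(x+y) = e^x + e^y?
(x, y) = (5, 5)

Substituting (5, 5) into the claim:
LHS = e^(5+5) = e^10 ≈ 22026.5
RHS = e^5 + e^5 = 2·e^5 ≈ 296.8

Since LHS ≠ RHS, this pair disproves the claim, and no lexicographically smaller pair (x ≤ y, integers ≥ 5) does.

For instance (6, 9) is also a counterexample (LHS = e^15 ≈ 3269017.4, RHS = e^6 + e^9 ≈ 8507), but it's lexicographically larger.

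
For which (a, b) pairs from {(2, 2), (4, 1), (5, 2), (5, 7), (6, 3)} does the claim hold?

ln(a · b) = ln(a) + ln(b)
Testing each pair:
(2, 2): LHS = ln(4) ≈ 1.386, RHS = 2·ln(2) ≈ 1.386 → holds
(4, 1): LHS = ln(4) ≈ 1.386, RHS = ln(4) ≈ 1.386 → holds
(5, 2): LHS = ln(10) ≈ 2.303, RHS = ln(2) + ln(5) ≈ 2.303 → holds
(5, 7): LHS = ln(35) ≈ 3.555, RHS = ln(5) + ln(7) ≈ 3.555 → holds
(6, 3): LHS = ln(18) ≈ 2.89, RHS = ln(3) + ln(6) ≈ 2.89 → holds

Every pair satisfies the claim.

Answer: All pairs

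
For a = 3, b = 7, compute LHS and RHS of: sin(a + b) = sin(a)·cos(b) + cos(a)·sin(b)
LHS = sin(3 + 7) = sin(10) ≈ -0.544
RHS = sin(3)·cos(7) + cos(3)·sin(7) = sin(7)·cos(3) + sin(3)·cos(7) ≈ -0.544

LHS = RHS: the two sides agree.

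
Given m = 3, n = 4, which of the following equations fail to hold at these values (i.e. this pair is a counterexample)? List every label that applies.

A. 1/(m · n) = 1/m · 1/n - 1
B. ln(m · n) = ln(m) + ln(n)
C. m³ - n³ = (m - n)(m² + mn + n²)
A

Evaluating each claim at the given values:
A. LHS = 1/12, RHS = -11/12 → fails here (LHS ≠ RHS)
B. LHS = ln(12) ≈ 2.485, RHS = ln(3) + ln(4) ≈ 2.485 → holds here (LHS = RHS)
C. LHS = -37, RHS = -37 → holds here (LHS = RHS)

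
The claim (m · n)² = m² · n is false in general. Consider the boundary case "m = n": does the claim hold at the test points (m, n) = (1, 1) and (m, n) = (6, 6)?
Only at (1, 1)

At (1, 1): LHS = 1, RHS = 1 → equal
At (6, 6): LHS = 1296 ≠ RHS = 216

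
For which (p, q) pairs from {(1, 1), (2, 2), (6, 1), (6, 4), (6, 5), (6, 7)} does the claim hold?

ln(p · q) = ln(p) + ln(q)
All pairs

Testing each pair:
(1, 1): LHS = 0, RHS = 0 → holds
(2, 2): LHS = ln(4) ≈ 1.386, RHS = 2·ln(2) ≈ 1.386 → holds
(6, 1): LHS = ln(6) ≈ 1.792, RHS = ln(6) ≈ 1.792 → holds
(6, 4): LHS = ln(24) ≈ 3.178, RHS = ln(4) + ln(6) ≈ 3.178 → holds
(6, 5): LHS = ln(30) ≈ 3.401, RHS = ln(5) + ln(6) ≈ 3.401 → holds
(6, 7): LHS = ln(42) ≈ 3.738, RHS = ln(6) + ln(7) ≈ 3.738 → holds

Every pair satisfies the claim.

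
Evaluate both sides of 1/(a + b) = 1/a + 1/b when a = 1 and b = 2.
LHS = 1/(1 + 2) = 1/3
RHS = 1/1 + 1/2 = 3/2

LHS ≠ RHS, so the equation does not hold here.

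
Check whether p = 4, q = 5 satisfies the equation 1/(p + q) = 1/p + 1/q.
Substituting p = 4, q = 5:

LHS = 1/(4 + 5) = 1/9
RHS = 1/4 + 1/5 = 9/20

LHS ≠ RHS, so the equation does not hold at this point.

Answer: Fails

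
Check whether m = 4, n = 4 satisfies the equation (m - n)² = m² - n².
Substituting m = 4, n = 4:

LHS = (4 - 4)² = 0
RHS = 4² - 4² = 0

LHS = RHS, so the equation holds at this point.

Answer: Holds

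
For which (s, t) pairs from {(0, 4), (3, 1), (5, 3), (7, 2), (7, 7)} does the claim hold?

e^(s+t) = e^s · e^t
All pairs

Testing each pair:
(0, 4): LHS = e^4 ≈ 54.6, RHS = e^4 ≈ 54.6 → holds
(3, 1): LHS = e^4 ≈ 54.6, RHS = e^4 ≈ 54.6 → holds
(5, 3): LHS = e^8 ≈ 2981, RHS = e^8 ≈ 2981 → holds
(7, 2): LHS = e^9 ≈ 8103, RHS = e^9 ≈ 8103 → holds
(7, 7): LHS = e^14 ≈ 1202604.3, RHS = e^14 ≈ 1202604.3 → holds

Every pair satisfies the claim.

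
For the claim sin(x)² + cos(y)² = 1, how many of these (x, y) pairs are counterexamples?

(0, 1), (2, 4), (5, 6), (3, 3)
Testing each pair:
(0, 1): LHS = cos(1)² ≈ 0.2919, RHS = 1 → counterexample
(2, 4): LHS = cos(4)² + sin(2)² ≈ 1.254, RHS = 1 → counterexample
(5, 6): LHS = sin(5)² + cos(6)² ≈ 1.841, RHS = 1 → counterexample
(3, 3): LHS = sin(3)² + cos(3)² = 1, RHS = 1 → satisfies claim

That makes 3 counterexamples.

Answer: 3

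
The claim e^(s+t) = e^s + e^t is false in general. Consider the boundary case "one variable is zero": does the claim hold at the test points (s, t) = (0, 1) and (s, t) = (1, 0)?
No, fails at both test points

At (0, 1): LHS = e ≈ 2.718 ≠ RHS = 1 + e ≈ 3.718
At (1, 0): LHS = e ≈ 2.718 ≠ RHS = 1 + e ≈ 3.718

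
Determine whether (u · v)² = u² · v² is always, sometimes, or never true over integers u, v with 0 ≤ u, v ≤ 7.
Always true

The identity holds for every pair in the range. For instance at (u, v) = (4, 4): both sides equal 256.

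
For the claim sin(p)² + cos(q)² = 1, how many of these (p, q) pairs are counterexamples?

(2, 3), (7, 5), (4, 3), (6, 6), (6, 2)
4

Testing each pair:
(2, 3): LHS = sin(2)² + cos(3)² ≈ 1.807, RHS = 1 → counterexample
(7, 5): LHS = cos(5)² + sin(7)² ≈ 0.5121, RHS = 1 → counterexample
(4, 3): LHS = sin(4)² + cos(3)² ≈ 1.553, RHS = 1 → counterexample
(6, 6): LHS = sin(6)² + cos(6)² = 1, RHS = 1 → satisfies claim
(6, 2): LHS = sin(6)² + cos(2)² ≈ 0.2513, RHS = 1 → counterexample

That makes 4 counterexamples.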